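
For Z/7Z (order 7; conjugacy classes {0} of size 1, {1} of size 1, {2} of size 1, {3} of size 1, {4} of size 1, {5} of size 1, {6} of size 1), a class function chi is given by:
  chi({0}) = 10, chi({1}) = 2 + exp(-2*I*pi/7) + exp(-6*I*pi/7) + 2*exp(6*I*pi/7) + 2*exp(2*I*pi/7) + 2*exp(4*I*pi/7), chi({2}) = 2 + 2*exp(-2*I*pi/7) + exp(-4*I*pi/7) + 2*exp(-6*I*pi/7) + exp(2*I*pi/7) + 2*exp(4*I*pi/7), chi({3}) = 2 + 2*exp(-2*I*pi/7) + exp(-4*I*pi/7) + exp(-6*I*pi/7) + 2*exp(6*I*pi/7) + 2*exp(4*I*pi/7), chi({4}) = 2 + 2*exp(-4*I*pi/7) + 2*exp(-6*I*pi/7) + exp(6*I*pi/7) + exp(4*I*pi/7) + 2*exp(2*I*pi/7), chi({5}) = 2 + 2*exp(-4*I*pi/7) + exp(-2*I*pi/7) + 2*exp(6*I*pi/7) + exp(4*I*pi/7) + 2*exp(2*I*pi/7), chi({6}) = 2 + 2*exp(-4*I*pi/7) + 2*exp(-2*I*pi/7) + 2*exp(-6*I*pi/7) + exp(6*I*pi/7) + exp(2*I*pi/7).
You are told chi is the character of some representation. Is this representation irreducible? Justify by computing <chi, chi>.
Not irreducible (reducible): <chi, chi> = 18 > 1.

Reasoning: <chi, chi> = (1/|G|) sum_C |C| * |chi(C)|^2 = (1/7)[1*|10|^2 + 1*|2 + exp(-2*I*pi/7) + exp(-6*I*pi/7) + 2*exp(6*I*pi/7) + 2*exp(2*I*pi/7) + 2*exp(4*I*pi/7)|^2 + 1*|2 + 2*exp(-2*I*pi/7) + exp(-4*I*pi/7) + 2*exp(-6*I*pi/7) + exp(2*I*pi/7) + 2*exp(4*I*pi/7)|^2 + 1*|2 + 2*exp(-2*I*pi/7) + exp(-4*I*pi/7) + exp(-6*I*pi/7) + 2*exp(6*I*pi/7) + 2*exp(4*I*pi/7)|^2 + 1*|2 + 2*exp(-4*I*pi/7) + 2*exp(-6*I*pi/7) + exp(6*I*pi/7) + exp(4*I*pi/7) + 2*exp(2*I*pi/7)|^2 + 1*|2 + 2*exp(-4*I*pi/7) + exp(-2*I*pi/7) + 2*exp(6*I*pi/7) + exp(4*I*pi/7) + 2*exp(2*I*pi/7)|^2 + 1*|2 + 2*exp(-4*I*pi/7) + 2*exp(-2*I*pi/7) + 2*exp(-6*I*pi/7) + exp(6*I*pi/7) + exp(2*I*pi/7)|^2]
  = (1/7)[(100) + (18 + 13*exp(-4*I*pi/7) + 16*exp(-2*I*pi/7) + 12*exp(-6*I*pi/7) + 12*exp(6*I*pi/7) + 16*exp(2*I*pi/7) + 13*exp(4*I*pi/7)) + (18 + 16*exp(-4*I*pi/7) + 12*exp(-2*I*pi/7) + 13*exp(-6*I*pi/7) + 13*exp(6*I*pi/7) + 12*exp(2*I*pi/7) + 16*exp(4*I*pi/7)) + (18 + 12*exp(-4*I*pi/7) + 13*exp(-2*I*pi/7) + 16*exp(-6*I*pi/7) + 16*exp(6*I*pi/7) + 13*exp(2*I*pi/7) + 12*exp(4*I*pi/7)) + (18 + 12*exp(-4*I*pi/7) + 13*exp(-2*I*pi/7) + 16*exp(-6*I*pi/7) + 16*exp(6*I*pi/7) + 13*exp(2*I*pi/7) + 12*exp(4*I*pi/7)) + (18 + 16*exp(-4*I*pi/7) + 12*exp(-2*I*pi/7) + 13*exp(-6*I*pi/7) + 13*exp(6*I*pi/7) + 12*exp(2*I*pi/7) + 16*exp(4*I*pi/7)) + (18 + 13*exp(-4*I*pi/7) + 16*exp(-2*I*pi/7) + 12*exp(-6*I*pi/7) + 12*exp(6*I*pi/7) + 16*exp(2*I*pi/7) + 13*exp(4*I*pi/7))] = 126/7 = 18.
(Exp terms are combined using exp(i*s)*conj(exp(i*t)) = exp(i*(s-t)), and sums of them are collapsed using the identity that for every m > 1 the m distinct m-th roots of unity sum to 0, e.g. 1 + exp(2*I*pi/3) + exp(-2*I*pi/3) = 0.)
A character is irreducible iff <chi, chi> = 1, so this representation is reducible.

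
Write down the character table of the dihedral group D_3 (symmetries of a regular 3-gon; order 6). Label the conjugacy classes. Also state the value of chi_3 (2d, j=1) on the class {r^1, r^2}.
Conjugacy classes: {e} of size 1, {r^1, r^2} of size 2, {s, sr, ..., sr^2} of size 3.
Character table:
  irrep \ class              {e} (size 1)  {r^1, r^2} (size 2)  {s, sr, ..., sr^2} (size 3)
  chi_1 (triv)               1             1                    1                          
  chi_2 (sign: r->1, s->-1)  1             1                    -1                         
  chi_3 (2d, j=1)            2             -1                   0                          

Spot check: chi_3 (2d, j=1) on {r^1, r^2} = -1.

Proof sketch: D_3 has order 2*3 = 6 with 3 conjugacy classes, hence 3 irreducibles. Sum of squared dims 1 + 1 + 4 = 6 = |G|. Linear characters come from the abelianisation; the 2-dimensional irreps have character r^k -> 2*cos(2*pi*j*k/3), reflections -> 0.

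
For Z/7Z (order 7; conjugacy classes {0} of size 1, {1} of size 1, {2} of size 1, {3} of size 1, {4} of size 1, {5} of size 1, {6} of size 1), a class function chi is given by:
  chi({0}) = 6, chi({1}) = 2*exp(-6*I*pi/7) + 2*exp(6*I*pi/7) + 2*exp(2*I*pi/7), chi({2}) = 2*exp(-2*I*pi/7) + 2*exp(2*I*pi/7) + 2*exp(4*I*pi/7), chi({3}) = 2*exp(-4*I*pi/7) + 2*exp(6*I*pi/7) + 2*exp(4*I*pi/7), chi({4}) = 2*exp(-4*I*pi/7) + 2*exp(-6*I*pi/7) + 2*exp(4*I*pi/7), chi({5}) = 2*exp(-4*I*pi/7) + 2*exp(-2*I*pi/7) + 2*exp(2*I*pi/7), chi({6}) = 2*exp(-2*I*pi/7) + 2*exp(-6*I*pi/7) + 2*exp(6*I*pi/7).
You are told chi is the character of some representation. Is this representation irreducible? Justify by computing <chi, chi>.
Not irreducible (reducible): <chi, chi> = 12 > 1.

Why: <chi, chi> = (1/|G|) sum_C |C| * |chi(C)|^2 = (1/7)[1*|6|^2 + 1*|2*exp(-6*I*pi/7) + 2*exp(6*I*pi/7) + 2*exp(2*I*pi/7)|^2 + 1*|2*exp(-2*I*pi/7) + 2*exp(2*I*pi/7) + 2*exp(4*I*pi/7)|^2 + 1*|2*exp(-4*I*pi/7) + 2*exp(6*I*pi/7) + 2*exp(4*I*pi/7)|^2 + 1*|2*exp(-4*I*pi/7) + 2*exp(-6*I*pi/7) + 2*exp(4*I*pi/7)|^2 + 1*|2*exp(-4*I*pi/7) + 2*exp(-2*I*pi/7) + 2*exp(2*I*pi/7)|^2 + 1*|2*exp(-2*I*pi/7) + 2*exp(-6*I*pi/7) + 2*exp(6*I*pi/7)|^2]
  = (1/7)[(36) + (8) + (8) + (8) + (8) + (8) + (8)] = 84/7 = 12.
(Exp terms are combined using exp(i*s)*conj(exp(i*t)) = exp(i*(s-t)), and sums of them are collapsed using the identity that for every m > 1 the m distinct m-th roots of unity sum to 0, e.g. 1 + exp(2*I*pi/3) + exp(-2*I*pi/3) = 0.)
A character is irreducible iff <chi, chi> = 1, so this representation is reducible.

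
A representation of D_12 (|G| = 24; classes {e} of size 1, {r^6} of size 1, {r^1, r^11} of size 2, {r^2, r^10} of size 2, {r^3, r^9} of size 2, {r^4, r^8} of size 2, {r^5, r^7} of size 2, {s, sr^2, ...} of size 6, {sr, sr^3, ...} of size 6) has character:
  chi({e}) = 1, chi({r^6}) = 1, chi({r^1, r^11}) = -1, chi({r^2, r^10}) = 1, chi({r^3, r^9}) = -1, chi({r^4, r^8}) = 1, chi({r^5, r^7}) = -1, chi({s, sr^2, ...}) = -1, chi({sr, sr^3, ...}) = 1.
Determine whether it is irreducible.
Irreducible: <chi, chi> = 1.

Justification: <chi, chi> = (1/|G|) sum_C |C| * |chi(C)|^2 = (1/24)[1*|1|^2 + 1*|1|^2 + 2*|-1|^2 + 2*|1|^2 + 2*|-1|^2 + 2*|1|^2 + 2*|-1|^2 + 6*|-1|^2 + 6*|1|^2]
  = (1/24)[(1) + (1) + (2) + (2) + (2) + (2) + (2) + (6) + (6)] = 24/24 = 1.
A character is irreducible iff <chi, chi> = 1, so this representation is irreducible.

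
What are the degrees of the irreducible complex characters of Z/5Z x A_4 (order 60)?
Dimensions: 1, 1, 1, 1, 1, 1, 1, 1, 1, 1, 1, 1, 1, 1, 1, 3, 3, 3, 3, 3

Proof sketch: There are 20 irreducibles (= number of conjugacy classes). Their dimensions d_i satisfy sum d_i^2 = |G| = 60: 1 + 1 + 1 + 1 + 1 + 1 + 1 + 1 + 1 + 1 + 1 + 1 + 1 + 1 + 1 + 9 + 9 + 9 + 9 + 9 = 60. (For the product with Z/5Z: each of the 5 1-dim characters of Z/5Z tensors with each irrep of A_4, giving 5 copies of each A_4-dimension.)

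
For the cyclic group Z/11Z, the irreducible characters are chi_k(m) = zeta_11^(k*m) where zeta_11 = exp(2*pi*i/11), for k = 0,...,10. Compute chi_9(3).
chi_9(3) = zeta_11^27 = exp(10*I*pi/11)

Justification: chi_9(3) = zeta_11^(9*3) = zeta_11^27. Since zeta_11^11 = 1, this equals zeta_11^5 = exp(2*pi*i*5/11) = exp(10*I*pi/11).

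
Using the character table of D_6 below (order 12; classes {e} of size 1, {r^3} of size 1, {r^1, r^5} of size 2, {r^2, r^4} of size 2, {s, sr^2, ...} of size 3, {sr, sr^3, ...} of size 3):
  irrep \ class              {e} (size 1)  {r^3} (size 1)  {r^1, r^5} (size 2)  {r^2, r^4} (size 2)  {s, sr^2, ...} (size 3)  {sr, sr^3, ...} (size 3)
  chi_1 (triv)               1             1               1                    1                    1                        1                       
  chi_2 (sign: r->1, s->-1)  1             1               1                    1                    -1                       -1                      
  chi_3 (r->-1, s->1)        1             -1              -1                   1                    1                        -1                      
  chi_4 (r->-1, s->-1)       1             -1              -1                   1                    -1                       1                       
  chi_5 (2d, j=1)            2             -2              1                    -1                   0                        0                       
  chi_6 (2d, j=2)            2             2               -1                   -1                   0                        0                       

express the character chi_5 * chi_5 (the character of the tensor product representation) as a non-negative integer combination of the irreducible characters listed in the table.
chi_5 tensor chi_5 = chi_1 + chi_2 + chi_6 (all other irreducibles have multiplicity 0).

Derivation: The character of a tensor product is the pointwise product (chi_5 * chi_5)(C) = chi_5(C) * chi_5(C):
  {e}: (2)*(2), {r^3}: (-2)*(-2), {r^1, r^5}: (1)*(1), {r^2, r^4}: (-1)*(-1), {s, sr^2, ...}: (0)*(0), {sr, sr^3, ...}: (0)*(0)
so (chi_5 * chi_5) takes values
  {e} -> 4, {r^3} -> 4, {r^1, r^5} -> 1, {r^2, r^4} -> 1, {s, sr^2, ...} -> 0, {sr, sr^3, ...} -> 0.
Now take the inner product of this character with each irreducible chi from the table, <chi_5*chi_5, chi> = (1/12) sum_C |C| (chi_5*chi_5)(C) conj(chi(C)):
  <chi_5*chi_5, chi_1> = (1/12)[1*(4)*conj(1) + 1*(4)*conj(1) + 2*(1)*conj(1) + 2*(1)*conj(1) + 3*(0)*conj(1) + 3*(0)*conj(1)]
      = (1/12)[(4) + (4) + (2) + (2) + (0) + (0)] = 12/12 = 1
  <chi_5*chi_5, chi_2> = (1/12)[1*(4)*conj(1) + 1*(4)*conj(1) + 2*(1)*conj(1) + 2*(1)*conj(1) + 3*(0)*conj(-1) + 3*(0)*conj(-1)]
      = (1/12)[(4) + (4) + (2) + (2) + (0) + (0)] = 12/12 = 1
  <chi_5*chi_5, chi_3> = (1/12)[1*(4)*conj(1) + 1*(4)*conj(-1) + 2*(1)*conj(-1) + 2*(1)*conj(1) + 3*(0)*conj(1) + 3*(0)*conj(-1)]
      = (1/12)[(4) + (-4) + (-2) + (2) + (0) + (0)] = 0/12 = 0
  <chi_5*chi_5, chi_4> = (1/12)[1*(4)*conj(1) + 1*(4)*conj(-1) + 2*(1)*conj(-1) + 2*(1)*conj(1) + 3*(0)*conj(-1) + 3*(0)*conj(1)]
      = (1/12)[(4) + (-4) + (-2) + (2) + (0) + (0)] = 0/12 = 0
  <chi_5*chi_5, chi_5> = (1/12)[1*(4)*conj(2) + 1*(4)*conj(-2) + 2*(1)*conj(1) + 2*(1)*conj(-1) + 3*(0)*conj(0) + 3*(0)*conj(0)]
      = (1/12)[(8) + (-8) + (2) + (-2) + (0) + (0)] = 0/12 = 0
  <chi_5*chi_5, chi_6> = (1/12)[1*(4)*conj(2) + 1*(4)*conj(2) + 2*(1)*conj(-1) + 2*(1)*conj(-1) + 3*(0)*conj(0) + 3*(0)*conj(0)]
      = (1/12)[(8) + (8) + (-2) + (-2) + (0) + (0)] = 12/12 = 1
Hence the multiplicities are chi_1: 1, chi_2: 1, chi_6: 1. Dimension check: dim(chi_5)*dim(chi_5) = 2*2 = 4 and sum (mult * dim) = 1*1 + 1*1 + 1*2 = 4.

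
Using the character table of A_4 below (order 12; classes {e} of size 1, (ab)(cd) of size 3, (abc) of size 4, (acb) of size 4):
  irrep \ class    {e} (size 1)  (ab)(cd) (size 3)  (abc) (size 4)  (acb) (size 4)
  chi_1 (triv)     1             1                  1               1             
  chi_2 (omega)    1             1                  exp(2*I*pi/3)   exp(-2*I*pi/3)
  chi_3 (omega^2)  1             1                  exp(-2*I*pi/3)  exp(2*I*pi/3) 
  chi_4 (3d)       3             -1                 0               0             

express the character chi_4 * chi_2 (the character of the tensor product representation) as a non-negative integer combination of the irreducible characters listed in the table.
chi_4 tensor chi_2 = chi_4 (all other irreducibles have multiplicity 0).

Justification: The character of a tensor product is the pointwise product (chi_4 * chi_2)(C) = chi_4(C) * chi_2(C):
  {e}: (3)*(1), (ab)(cd): (-1)*(1), (abc): (0)*(exp(2*I*pi/3)), (acb): (0)*(exp(-2*I*pi/3))
so (chi_4 * chi_2) takes values
  {e} -> 3, (ab)(cd) -> -1, (abc) -> 0, (acb) -> 0.
Now take the inner product of this character with each irreducible chi from the table, <chi_4*chi_2, chi> = (1/12) sum_C |C| (chi_4*chi_2)(C) conj(chi(C)):
  <chi_4*chi_2, chi_1> = (1/12)[1*(3)*conj(1) + 3*(-1)*conj(1) + 4*(0)*conj(1) + 4*(0)*conj(1)]
      = (1/12)[(3) + (-3) + (0) + (0)] = 0/12 = 0
  <chi_4*chi_2, chi_2> = (1/12)[1*(3)*conj(1) + 3*(-1)*conj(1) + 4*(0)*conj(exp(2*I*pi/3)) + 4*(0)*conj(exp(-2*I*pi/3))]
      = (1/12)[(3) + (-3) + (0) + (0)] = 0/12 = 0
  <chi_4*chi_2, chi_3> = (1/12)[1*(3)*conj(1) + 3*(-1)*conj(1) + 4*(0)*conj(exp(-2*I*pi/3)) + 4*(0)*conj(exp(2*I*pi/3))]
      = (1/12)[(3) + (-3) + (0) + (0)] = 0/12 = 0
  <chi_4*chi_2, chi_4> = (1/12)[1*(3)*conj(3) + 3*(-1)*conj(-1) + 4*(0)*conj(0) + 4*(0)*conj(0)]
      = (1/12)[(9) + (3) + (0) + (0)] = 12/12 = 1
(Exp terms are combined using exp(i*s)*conj(exp(i*t)) = exp(i*(s-t)), and sums of them are collapsed using the identity that for every m > 1 the m distinct m-th roots of unity sum to 0, e.g. 1 + exp(2*I*pi/3) + exp(-2*I*pi/3) = 0.)
Hence the multiplicities are chi_4: 1. Dimension check: dim(chi_4)*dim(chi_2) = 3*1 = 3 and sum (mult * dim) = 1*3 = 3.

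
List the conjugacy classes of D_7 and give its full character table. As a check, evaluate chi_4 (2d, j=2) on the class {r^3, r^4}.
Conjugacy classes: {e} of size 1, {r^1, r^6} of size 2, {r^2, r^5} of size 2, {r^3, r^4} of size 2, {s, sr, ..., sr^6} of size 7.
Character table:
  irrep \ class              {e} (size 1)  {r^1, r^6} (size 2)  {r^2, r^5} (size 2)  {r^3, r^4} (size 2)  {s, sr, ..., sr^6} (size 7)
  chi_1 (triv)               1             1                    1                    1                    1                          
  chi_2 (sign: r->1, s->-1)  1             1                    1                    1                    -1                         
  chi_3 (2d, j=1)            2             2*cos(2*pi/7)        -2*cos(3*pi/7)       -2*cos(pi/7)         0                          
  chi_4 (2d, j=2)            2             -2*cos(3*pi/7)       -2*cos(pi/7)         2*cos(2*pi/7)        0                          
  chi_5 (2d, j=3)            2             -2*cos(pi/7)         2*cos(2*pi/7)        -2*cos(3*pi/7)       0                          

Spot check: chi_4 (2d, j=2) on {r^3, r^4} = 2*cos(2*pi/7).

D_7 has order 2*7 = 14 with 5 conjugacy classes, hence 5 irreducibles. Sum of squared dims 1 + 1 + 4 + 4 + 4 = 14 = |G|. Linear characters come from the abelianisation; the 2-dimensional irreps have character r^k -> 2*cos(2*pi*j*k/7), reflections -> 0.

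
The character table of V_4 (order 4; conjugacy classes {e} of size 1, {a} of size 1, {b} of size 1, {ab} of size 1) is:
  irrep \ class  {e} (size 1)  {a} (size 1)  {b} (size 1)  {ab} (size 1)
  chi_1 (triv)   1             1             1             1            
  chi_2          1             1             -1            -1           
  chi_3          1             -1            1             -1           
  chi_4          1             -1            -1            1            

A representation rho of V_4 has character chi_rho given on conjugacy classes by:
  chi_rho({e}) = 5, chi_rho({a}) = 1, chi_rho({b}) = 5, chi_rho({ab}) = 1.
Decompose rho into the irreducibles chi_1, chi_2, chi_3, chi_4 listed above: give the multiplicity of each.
Multiplicities: chi_1: 3, chi_2: 0, chi_3: 2, chi_4: 0.

Proof sketch: Use <chi_rho, chi> = (1/|G|) sum_C |C| * chi_rho(C) * conj(chi(C)) with |G| = 4 for each irreducible chi in the table:
  <chi_rho, chi_1> = (1/4)[1*(5)*conj(1) + 1*(1)*conj(1) + 1*(5)*conj(1) + 1*(1)*conj(1)]
      = (1/4)[(5) + (1) + (5) + (1)] = 12/4 = 3
  <chi_rho, chi_2> = (1/4)[1*(5)*conj(1) + 1*(1)*conj(1) + 1*(5)*conj(-1) + 1*(1)*conj(-1)]
      = (1/4)[(5) + (1) + (-5) + (-1)] = 0/4 = 0
  <chi_rho, chi_3> = (1/4)[1*(5)*conj(1) + 1*(1)*conj(-1) + 1*(5)*conj(1) + 1*(1)*conj(-1)]
      = (1/4)[(5) + (-1) + (5) + (-1)] = 8/4 = 2
  <chi_rho, chi_4> = (1/4)[1*(5)*conj(1) + 1*(1)*conj(-1) + 1*(5)*conj(-1) + 1*(1)*conj(1)]
      = (1/4)[(5) + (-1) + (-5) + (1)] = 0/4 = 0
Dimension check: dim(rho) = sum (mult * dim) = 3*1 + 0*1 + 2*1 + 0*1 = 5 = chi_rho(e) = 5.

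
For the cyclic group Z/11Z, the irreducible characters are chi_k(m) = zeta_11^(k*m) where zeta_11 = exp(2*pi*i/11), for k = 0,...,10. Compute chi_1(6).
chi_1(6) = zeta_11^6 = exp(-10*I*pi/11)

Reasoning: chi_1(6) = zeta_11^(1*6) = zeta_11^6. Since zeta_11^11 = 1, this equals zeta_11^6 = exp(2*pi*i*6/11) = exp(-10*I*pi/11).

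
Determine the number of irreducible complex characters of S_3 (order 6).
3

Working: The number of irreducible complex representations of a finite group equals its number of conjugacy classes. Conjugacy classes in S_3 correspond to cycle types, i.e. partitions of 3; there are p(3) = 3 of them, so S_3 (order 6) has exactly 3 irreducible complex representations.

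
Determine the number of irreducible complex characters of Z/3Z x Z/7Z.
21

Argument: The number of irreducible complex representations of a finite group equals its number of conjugacy classes. Z/3Z x Z/7Z is abelian of order 21, so every element is its own conjugacy class: 21 classes, so Z/3Z x Z/7Z (order 21) has exactly 21 irreducible complex representations.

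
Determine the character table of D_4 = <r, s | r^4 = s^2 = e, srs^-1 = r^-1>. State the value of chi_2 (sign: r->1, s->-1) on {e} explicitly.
Conjugacy classes: {e} of size 1, {r^2} of size 1, {r^1, r^3} of size 2, {s, sr^2, ...} of size 2, {sr, sr^3, ...} of size 2.
Character table:
  irrep \ class              {e} (size 1)  {r^2} (size 1)  {r^1, r^3} (size 2)  {s, sr^2, ...} (size 2)  {sr, sr^3, ...} (size 2)
  chi_1 (triv)               1             1               1                    1                        1                       
  chi_2 (sign: r->1, s->-1)  1             1               1                    -1                       -1                      
  chi_3 (r->-1, s->1)        1             1               -1                   1                        -1                      
  chi_4 (r->-1, s->-1)       1             1               -1                   -1                       1                       
  chi_5 (2d, j=1)            2             -2              0                    0                        0                       

Spot check: chi_2 (sign: r->1, s->-1) on {e} = 1.

D_4 has order 2*4 = 8 with 5 conjugacy classes, hence 5 irreducibles. Sum of squared dims 1 + 1 + 1 + 1 + 4 = 8 = |G|. Linear characters come from the abelianisation; the 2-dimensional irreps have character r^k -> 2*cos(2*pi*j*k/4), reflections -> 0.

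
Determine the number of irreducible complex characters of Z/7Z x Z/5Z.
35

Explanation: The number of irreducible complex representations of a finite group equals its number of conjugacy classes. Z/7Z x Z/5Z is abelian of order 35, so every element is its own conjugacy class: 35 classes, so Z/7Z x Z/5Z (order 35) has exactly 35 irreducible complex representations.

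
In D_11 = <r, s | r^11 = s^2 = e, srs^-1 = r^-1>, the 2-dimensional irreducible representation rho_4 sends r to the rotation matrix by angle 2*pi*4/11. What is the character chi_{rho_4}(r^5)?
chi_{rho_4}(r^5) = 2*cos(2*pi*4*5/11) = 2*cos(4*pi/11)

rho_4(r^5) is rotation by angle 2*pi*4*5/11, whose trace is 2*cos(2*pi*4*5/11) = 2*cos(4*pi/11).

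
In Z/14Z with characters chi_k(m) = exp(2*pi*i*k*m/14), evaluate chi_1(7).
chi_1(7) = zeta_14^7 = -1

Argument: chi_1(7) = zeta_14^(1*7) = zeta_14^7. Since zeta_14^14 = 1, this equals zeta_14^7 = exp(2*pi*i*7/14) = -1.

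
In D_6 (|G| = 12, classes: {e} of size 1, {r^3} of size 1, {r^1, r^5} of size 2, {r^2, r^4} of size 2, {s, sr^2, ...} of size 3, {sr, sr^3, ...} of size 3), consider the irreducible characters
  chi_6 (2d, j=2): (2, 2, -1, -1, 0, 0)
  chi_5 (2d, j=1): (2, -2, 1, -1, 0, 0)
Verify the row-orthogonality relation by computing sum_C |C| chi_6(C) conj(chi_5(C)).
Sum = 0; so <chi_6, chi_5> = 0 (distinct irreducibles are orthogonal).

Details: Compute term by term over conjugacy classes (|C| * chi_6(C) * conj(chi_5(C))):
  1*(2)*conj(2) + 1*(2)*conj(-2) + 2*(-1)*conj(1) + 2*(-1)*conj(-1) + 3*(0)*conj(0) + 3*(0)*conj(0)
  = (4) + (-4) + (-2) + (2) + (0) + (0)
  = 0.
Dividing by |G| = 12 gives 0/12 = 0, matching the row-orthogonality relation <chi_6, chi_5> = [chi_6 = chi_5].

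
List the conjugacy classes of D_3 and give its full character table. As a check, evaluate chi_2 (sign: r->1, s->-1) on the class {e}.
Conjugacy classes: {e} of size 1, {r^1, r^2} of size 2, {s, sr, ..., sr^2} of size 3.
Character table:
  irrep \ class              {e} (size 1)  {r^1, r^2} (size 2)  {s, sr, ..., sr^2} (size 3)
  chi_1 (triv)               1             1                    1                          
  chi_2 (sign: r->1, s->-1)  1             1                    -1                         
  chi_3 (2d, j=1)            2             -1                   0                          

Spot check: chi_2 (sign: r->1, s->-1) on {e} = 1.

Solution. D_3 has order 2*3 = 6 with 3 conjugacy classes, hence 3 irreducibles. Sum of squared dims 1 + 1 + 4 = 6 = |G|. Linear characters come from the abelianisation; the 2-dimensional irreps have character r^k -> 2*cos(2*pi*j*k/3), reflections -> 0.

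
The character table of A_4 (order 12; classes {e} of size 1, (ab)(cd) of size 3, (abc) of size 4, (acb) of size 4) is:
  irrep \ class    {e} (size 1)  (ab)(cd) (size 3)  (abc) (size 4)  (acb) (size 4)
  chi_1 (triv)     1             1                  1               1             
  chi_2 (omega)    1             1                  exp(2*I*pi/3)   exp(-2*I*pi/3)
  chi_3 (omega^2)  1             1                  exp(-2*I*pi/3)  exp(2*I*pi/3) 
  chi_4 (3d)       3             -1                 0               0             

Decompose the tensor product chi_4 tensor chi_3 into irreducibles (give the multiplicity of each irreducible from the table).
chi_4 tensor chi_3 = chi_4 (all other irreducibles have multiplicity 0).

Explanation: The character of a tensor product is the pointwise product (chi_4 * chi_3)(C) = chi_4(C) * chi_3(C):
  {e}: (3)*(1), (ab)(cd): (-1)*(1), (abc): (0)*(exp(-2*I*pi/3)), (acb): (0)*(exp(2*I*pi/3))
so (chi_4 * chi_3) takes values
  {e} -> 3, (ab)(cd) -> -1, (abc) -> 0, (acb) -> 0.
Now take the inner product of this character with each irreducible chi from the table, <chi_4*chi_3, chi> = (1/12) sum_C |C| (chi_4*chi_3)(C) conj(chi(C)):
  <chi_4*chi_3, chi_1> = (1/12)[1*(3)*conj(1) + 3*(-1)*conj(1) + 4*(0)*conj(1) + 4*(0)*conj(1)]
      = (1/12)[(3) + (-3) + (0) + (0)] = 0/12 = 0
  <chi_4*chi_3, chi_2> = (1/12)[1*(3)*conj(1) + 3*(-1)*conj(1) + 4*(0)*conj(exp(2*I*pi/3)) + 4*(0)*conj(exp(-2*I*pi/3))]
      = (1/12)[(3) + (-3) + (0) + (0)] = 0/12 = 0
  <chi_4*chi_3, chi_3> = (1/12)[1*(3)*conj(1) + 3*(-1)*conj(1) + 4*(0)*conj(exp(-2*I*pi/3)) + 4*(0)*conj(exp(2*I*pi/3))]
      = (1/12)[(3) + (-3) + (0) + (0)] = 0/12 = 0
  <chi_4*chi_3, chi_4> = (1/12)[1*(3)*conj(3) + 3*(-1)*conj(-1) + 4*(0)*conj(0) + 4*(0)*conj(0)]
      = (1/12)[(9) + (3) + (0) + (0)] = 12/12 = 1
(Exp terms are combined using exp(i*s)*conj(exp(i*t)) = exp(i*(s-t)), and sums of them are collapsed using the identity that for every m > 1 the m distinct m-th roots of unity sum to 0, e.g. 1 + exp(2*I*pi/3) + exp(-2*I*pi/3) = 0.)
Hence the multiplicities are chi_4: 1. Dimension check: dim(chi_4)*dim(chi_3) = 3*1 = 3 and sum (mult * dim) = 1*3 = 3.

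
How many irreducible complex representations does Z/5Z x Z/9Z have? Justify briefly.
45

Derivation: The number of irreducible complex representations of a finite group equals its number of conjugacy classes. Z/5Z x Z/9Z is abelian of order 45, so every element is its own conjugacy class: 45 classes, so Z/5Z x Z/9Z (order 45) has exactly 45 irreducible complex representations.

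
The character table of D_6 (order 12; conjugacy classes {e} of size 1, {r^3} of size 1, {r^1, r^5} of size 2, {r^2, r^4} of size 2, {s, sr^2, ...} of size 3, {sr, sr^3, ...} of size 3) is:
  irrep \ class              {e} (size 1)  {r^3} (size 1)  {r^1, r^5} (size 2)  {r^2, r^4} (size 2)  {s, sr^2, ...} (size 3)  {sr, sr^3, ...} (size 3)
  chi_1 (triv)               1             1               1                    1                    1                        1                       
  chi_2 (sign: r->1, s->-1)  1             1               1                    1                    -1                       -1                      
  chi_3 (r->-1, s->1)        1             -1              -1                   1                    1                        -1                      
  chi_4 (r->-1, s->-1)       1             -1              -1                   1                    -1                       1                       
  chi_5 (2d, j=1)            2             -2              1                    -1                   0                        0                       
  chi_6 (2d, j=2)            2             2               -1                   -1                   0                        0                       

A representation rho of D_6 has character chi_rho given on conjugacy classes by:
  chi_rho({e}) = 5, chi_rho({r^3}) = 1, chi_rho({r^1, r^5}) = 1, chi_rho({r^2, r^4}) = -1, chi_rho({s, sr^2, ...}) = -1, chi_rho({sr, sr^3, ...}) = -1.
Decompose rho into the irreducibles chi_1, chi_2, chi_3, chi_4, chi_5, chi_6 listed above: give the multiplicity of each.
Multiplicities: chi_1: 0, chi_2: 1, chi_3: 0, chi_4: 0, chi_5: 1, chi_6: 1.

Justification: Use <chi_rho, chi> = (1/|G|) sum_C |C| * chi_rho(C) * conj(chi(C)) with |G| = 12 for each irreducible chi in the table:
  <chi_rho, chi_1> = (1/12)[1*(5)*conj(1) + 1*(1)*conj(1) + 2*(1)*conj(1) + 2*(-1)*conj(1) + 3*(-1)*conj(1) + 3*(-1)*conj(1)]
      = (1/12)[(5) + (1) + (2) + (-2) + (-3) + (-3)] = 0/12 = 0
  <chi_rho, chi_2> = (1/12)[1*(5)*conj(1) + 1*(1)*conj(1) + 2*(1)*conj(1) + 2*(-1)*conj(1) + 3*(-1)*conj(-1) + 3*(-1)*conj(-1)]
      = (1/12)[(5) + (1) + (2) + (-2) + (3) + (3)] = 12/12 = 1
  <chi_rho, chi_3> = (1/12)[1*(5)*conj(1) + 1*(1)*conj(-1) + 2*(1)*conj(-1) + 2*(-1)*conj(1) + 3*(-1)*conj(1) + 3*(-1)*conj(-1)]
      = (1/12)[(5) + (-1) + (-2) + (-2) + (-3) + (3)] = 0/12 = 0
  <chi_rho, chi_4> = (1/12)[1*(5)*conj(1) + 1*(1)*conj(-1) + 2*(1)*conj(-1) + 2*(-1)*conj(1) + 3*(-1)*conj(-1) + 3*(-1)*conj(1)]
      = (1/12)[(5) + (-1) + (-2) + (-2) + (3) + (-3)] = 0/12 = 0
  <chi_rho, chi_5> = (1/12)[1*(5)*conj(2) + 1*(1)*conj(-2) + 2*(1)*conj(1) + 2*(-1)*conj(-1) + 3*(-1)*conj(0) + 3*(-1)*conj(0)]
      = (1/12)[(10) + (-2) + (2) + (2) + (0) + (0)] = 12/12 = 1
  <chi_rho, chi_6> = (1/12)[1*(5)*conj(2) + 1*(1)*conj(2) + 2*(1)*conj(-1) + 2*(-1)*conj(-1) + 3*(-1)*conj(0) + 3*(-1)*conj(0)]
      = (1/12)[(10) + (2) + (-2) + (2) + (0) + (0)] = 12/12 = 1
Dimension check: dim(rho) = sum (mult * dim) = 0*1 + 1*1 + 0*1 + 0*1 + 1*2 + 1*2 = 5 = chi_rho(e) = 5.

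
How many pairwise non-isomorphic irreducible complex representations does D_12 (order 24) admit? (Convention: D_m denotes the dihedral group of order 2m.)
9

Argument: The number of irreducible complex representations of a finite group equals its number of conjugacy classes. D_12 has 9 conjugacy classes (n/2 + 3 for n even), so D_12 (order 24) has exactly 9 irreducible complex representations.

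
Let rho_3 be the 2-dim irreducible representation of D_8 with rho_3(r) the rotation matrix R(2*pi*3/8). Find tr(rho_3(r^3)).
chi_{rho_3}(r^3) = 2*cos(2*pi*3*3/8) = sqrt(2)

Solution. rho_3(r^3) is rotation by angle 2*pi*3*3/8, whose trace is 2*cos(2*pi*3*3/8) = sqrt(2).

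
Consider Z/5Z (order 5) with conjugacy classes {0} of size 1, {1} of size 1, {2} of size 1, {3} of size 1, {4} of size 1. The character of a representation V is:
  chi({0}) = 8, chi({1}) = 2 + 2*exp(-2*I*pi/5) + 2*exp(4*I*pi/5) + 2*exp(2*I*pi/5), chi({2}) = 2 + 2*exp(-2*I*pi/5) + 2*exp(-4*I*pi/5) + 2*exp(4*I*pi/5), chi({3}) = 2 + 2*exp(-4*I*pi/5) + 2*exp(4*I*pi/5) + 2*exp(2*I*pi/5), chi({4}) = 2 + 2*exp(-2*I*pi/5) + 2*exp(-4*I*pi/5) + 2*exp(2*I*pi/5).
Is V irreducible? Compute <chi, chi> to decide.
Not irreducible (reducible): <chi, chi> = 16 > 1.

Proof sketch: <chi, chi> = (1/|G|) sum_C |C| * |chi(C)|^2 = (1/5)[1*|8|^2 + 1*|2 + 2*exp(-2*I*pi/5) + 2*exp(4*I*pi/5) + 2*exp(2*I*pi/5)|^2 + 1*|2 + 2*exp(-2*I*pi/5) + 2*exp(-4*I*pi/5) + 2*exp(4*I*pi/5)|^2 + 1*|2 + 2*exp(-4*I*pi/5) + 2*exp(4*I*pi/5) + 2*exp(2*I*pi/5)|^2 + 1*|2 + 2*exp(-2*I*pi/5) + 2*exp(-4*I*pi/5) + 2*exp(2*I*pi/5)|^2]
  = (1/5)[(64) + (4) + (4) + (4) + (4)] = 80/5 = 16.
(Exp terms are combined using exp(i*s)*conj(exp(i*t)) = exp(i*(s-t)), and sums of them are collapsed using the identity that for every m > 1 the m distinct m-th roots of unity sum to 0, e.g. 1 + exp(2*I*pi/3) + exp(-2*I*pi/3) = 0.)
A character is irreducible iff <chi, chi> = 1, so this representation is reducible.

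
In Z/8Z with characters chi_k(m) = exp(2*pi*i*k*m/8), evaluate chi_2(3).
chi_2(3) = zeta_8^6 = -I

Details: chi_2(3) = zeta_8^(2*3) = zeta_8^6. Since zeta_8^8 = 1, this equals zeta_8^6 = exp(2*pi*i*6/8) = -I.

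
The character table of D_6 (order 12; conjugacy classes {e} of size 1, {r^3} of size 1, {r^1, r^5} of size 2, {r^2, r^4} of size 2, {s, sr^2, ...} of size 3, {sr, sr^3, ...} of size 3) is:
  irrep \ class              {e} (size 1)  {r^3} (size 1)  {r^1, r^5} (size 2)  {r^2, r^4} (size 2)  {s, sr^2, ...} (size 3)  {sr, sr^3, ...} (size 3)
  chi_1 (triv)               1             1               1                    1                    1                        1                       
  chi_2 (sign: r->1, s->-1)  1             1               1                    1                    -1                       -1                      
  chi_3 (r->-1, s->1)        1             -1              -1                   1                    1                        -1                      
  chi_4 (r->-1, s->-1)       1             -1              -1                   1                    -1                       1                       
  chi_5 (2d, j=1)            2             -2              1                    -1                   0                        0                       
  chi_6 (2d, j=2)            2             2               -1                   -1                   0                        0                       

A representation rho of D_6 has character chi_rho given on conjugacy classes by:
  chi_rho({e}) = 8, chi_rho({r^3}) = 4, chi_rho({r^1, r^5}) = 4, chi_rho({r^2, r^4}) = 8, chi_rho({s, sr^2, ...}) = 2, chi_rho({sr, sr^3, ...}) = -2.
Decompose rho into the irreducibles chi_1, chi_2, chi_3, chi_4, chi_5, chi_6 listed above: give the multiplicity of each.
Multiplicities: chi_1: 3, chi_2: 3, chi_3: 2, chi_4: 0, chi_5: 0, chi_6: 0.

Details: Use <chi_rho, chi> = (1/|G|) sum_C |C| * chi_rho(C) * conj(chi(C)) with |G| = 12 for each irreducible chi in the table:
  <chi_rho, chi_1> = (1/12)[1*(8)*conj(1) + 1*(4)*conj(1) + 2*(4)*conj(1) + 2*(8)*conj(1) + 3*(2)*conj(1) + 3*(-2)*conj(1)]
      = (1/12)[(8) + (4) + (8) + (16) + (6) + (-6)] = 36/12 = 3
  <chi_rho, chi_2> = (1/12)[1*(8)*conj(1) + 1*(4)*conj(1) + 2*(4)*conj(1) + 2*(8)*conj(1) + 3*(2)*conj(-1) + 3*(-2)*conj(-1)]
      = (1/12)[(8) + (4) + (8) + (16) + (-6) + (6)] = 36/12 = 3
  <chi_rho, chi_3> = (1/12)[1*(8)*conj(1) + 1*(4)*conj(-1) + 2*(4)*conj(-1) + 2*(8)*conj(1) + 3*(2)*conj(1) + 3*(-2)*conj(-1)]
      = (1/12)[(8) + (-4) + (-8) + (16) + (6) + (6)] = 24/12 = 2
  <chi_rho, chi_4> = (1/12)[1*(8)*conj(1) + 1*(4)*conj(-1) + 2*(4)*conj(-1) + 2*(8)*conj(1) + 3*(2)*conj(-1) + 3*(-2)*conj(1)]
      = (1/12)[(8) + (-4) + (-8) + (16) + (-6) + (-6)] = 0/12 = 0
  <chi_rho, chi_5> = (1/12)[1*(8)*conj(2) + 1*(4)*conj(-2) + 2*(4)*conj(1) + 2*(8)*conj(-1) + 3*(2)*conj(0) + 3*(-2)*conj(0)]
      = (1/12)[(16) + (-8) + (8) + (-16) + (0) + (0)] = 0/12 = 0
  <chi_rho, chi_6> = (1/12)[1*(8)*conj(2) + 1*(4)*conj(2) + 2*(4)*conj(-1) + 2*(8)*conj(-1) + 3*(2)*conj(0) + 3*(-2)*conj(0)]
      = (1/12)[(16) + (8) + (-8) + (-16) + (0) + (0)] = 0/12 = 0
Dimension check: dim(rho) = sum (mult * dim) = 3*1 + 3*1 + 2*1 + 0*1 + 0*2 + 0*2 = 8 = chi_rho(e) = 8.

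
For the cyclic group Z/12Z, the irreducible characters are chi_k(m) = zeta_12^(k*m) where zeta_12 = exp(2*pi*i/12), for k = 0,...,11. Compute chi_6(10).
chi_6(10) = zeta_12^60 = 1

Why: chi_6(10) = zeta_12^(6*10) = zeta_12^60. Since zeta_12^12 = 1, this equals zeta_12^0 = exp(2*pi*i*0/12) = 1.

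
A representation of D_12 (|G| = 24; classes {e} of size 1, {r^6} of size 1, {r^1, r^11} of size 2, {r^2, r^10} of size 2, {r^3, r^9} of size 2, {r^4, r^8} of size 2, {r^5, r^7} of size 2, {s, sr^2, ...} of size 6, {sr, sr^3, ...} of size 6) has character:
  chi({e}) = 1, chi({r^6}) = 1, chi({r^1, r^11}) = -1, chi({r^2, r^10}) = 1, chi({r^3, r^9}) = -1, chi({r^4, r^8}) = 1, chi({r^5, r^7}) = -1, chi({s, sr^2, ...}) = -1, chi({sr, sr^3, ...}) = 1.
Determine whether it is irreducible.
Irreducible: <chi, chi> = 1.

Why: <chi, chi> = (1/|G|) sum_C |C| * |chi(C)|^2 = (1/24)[1*|1|^2 + 1*|1|^2 + 2*|-1|^2 + 2*|1|^2 + 2*|-1|^2 + 2*|1|^2 + 2*|-1|^2 + 6*|-1|^2 + 6*|1|^2]
  = (1/24)[(1) + (1) + (2) + (2) + (2) + (2) + (2) + (6) + (6)] = 24/24 = 1.
A character is irreducible iff <chi, chi> = 1, so this representation is irreducible.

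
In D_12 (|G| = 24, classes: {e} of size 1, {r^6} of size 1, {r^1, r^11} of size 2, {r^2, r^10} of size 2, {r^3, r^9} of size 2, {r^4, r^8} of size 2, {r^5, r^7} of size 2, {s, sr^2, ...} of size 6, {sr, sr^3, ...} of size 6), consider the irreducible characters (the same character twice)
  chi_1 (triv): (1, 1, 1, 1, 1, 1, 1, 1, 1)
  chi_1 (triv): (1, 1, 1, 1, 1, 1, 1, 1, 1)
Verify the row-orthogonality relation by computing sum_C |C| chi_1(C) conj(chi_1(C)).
Sum = 24 = |G| = 24; so <chi_1, chi_1> = 1 (norm-1 confirms irreducibility).

Proof sketch: Compute term by term over conjugacy classes (|C| * chi_1(C) * conj(chi_1(C))):
  1*(1)*conj(1) + 1*(1)*conj(1) + 2*(1)*conj(1) + 2*(1)*conj(1) + 2*(1)*conj(1) + 2*(1)*conj(1) + 2*(1)*conj(1) + 6*(1)*conj(1) + 6*(1)*conj(1)
  = (1) + (1) + (2) + (2) + (2) + (2) + (2) + (6) + (6)
  = 24.
Dividing by |G| = 24 gives 24/24 = 1, matching the row-orthogonality relation <chi_1, chi_1> = [chi_1 = chi_1].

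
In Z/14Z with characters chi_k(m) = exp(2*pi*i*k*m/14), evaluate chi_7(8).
chi_7(8) = zeta_14^56 = 1

Why: chi_7(8) = zeta_14^(7*8) = zeta_14^56. Since zeta_14^14 = 1, this equals zeta_14^0 = exp(2*pi*i*0/14) = 1.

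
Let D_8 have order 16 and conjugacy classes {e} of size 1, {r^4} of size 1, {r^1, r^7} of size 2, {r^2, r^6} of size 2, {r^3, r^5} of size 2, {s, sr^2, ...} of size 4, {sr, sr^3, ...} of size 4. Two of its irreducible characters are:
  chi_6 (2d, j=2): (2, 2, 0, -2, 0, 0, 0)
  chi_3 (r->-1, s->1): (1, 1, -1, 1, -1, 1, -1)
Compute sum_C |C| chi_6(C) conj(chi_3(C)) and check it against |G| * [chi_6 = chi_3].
Sum = 0; so <chi_6, chi_3> = 0 (distinct irreducibles are orthogonal).

Why: Compute term by term over conjugacy classes (|C| * chi_6(C) * conj(chi_3(C))):
  1*(2)*conj(1) + 1*(2)*conj(1) + 2*(0)*conj(-1) + 2*(-2)*conj(1) + 2*(0)*conj(-1) + 4*(0)*conj(1) + 4*(0)*conj(-1)
  = (2) + (2) + (0) + (-4) + (0) + (0) + (0)
  = 0.
Dividing by |G| = 16 gives 0/16 = 0, matching the row-orthogonality relation <chi_6, chi_3> = [chi_6 = chi_3].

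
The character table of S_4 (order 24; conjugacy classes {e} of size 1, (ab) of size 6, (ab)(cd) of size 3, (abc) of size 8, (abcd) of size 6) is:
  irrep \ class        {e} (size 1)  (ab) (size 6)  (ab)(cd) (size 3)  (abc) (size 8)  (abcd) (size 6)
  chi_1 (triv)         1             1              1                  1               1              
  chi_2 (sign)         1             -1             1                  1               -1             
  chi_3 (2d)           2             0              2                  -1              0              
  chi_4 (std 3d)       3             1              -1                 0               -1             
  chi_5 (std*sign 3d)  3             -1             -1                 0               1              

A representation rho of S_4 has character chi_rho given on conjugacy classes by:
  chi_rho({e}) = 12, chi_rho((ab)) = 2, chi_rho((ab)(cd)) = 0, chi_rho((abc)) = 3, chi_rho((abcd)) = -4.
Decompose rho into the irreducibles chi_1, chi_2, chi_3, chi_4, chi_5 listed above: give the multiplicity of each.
Multiplicities: chi_1: 1, chi_2: 2, chi_3: 0, chi_4: 3, chi_5: 0.

Reasoning: Use <chi_rho, chi> = (1/|G|) sum_C |C| * chi_rho(C) * conj(chi(C)) with |G| = 24 for each irreducible chi in the table:
  <chi_rho, chi_1> = (1/24)[1*(12)*conj(1) + 6*(2)*conj(1) + 3*(0)*conj(1) + 8*(3)*conj(1) + 6*(-4)*conj(1)]
      = (1/24)[(12) + (12) + (0) + (24) + (-24)] = 24/24 = 1
  <chi_rho, chi_2> = (1/24)[1*(12)*conj(1) + 6*(2)*conj(-1) + 3*(0)*conj(1) + 8*(3)*conj(1) + 6*(-4)*conj(-1)]
      = (1/24)[(12) + (-12) + (0) + (24) + (24)] = 48/24 = 2
  <chi_rho, chi_3> = (1/24)[1*(12)*conj(2) + 6*(2)*conj(0) + 3*(0)*conj(2) + 8*(3)*conj(-1) + 6*(-4)*conj(0)]
      = (1/24)[(24) + (0) + (0) + (-24) + (0)] = 0/24 = 0
  <chi_rho, chi_4> = (1/24)[1*(12)*conj(3) + 6*(2)*conj(1) + 3*(0)*conj(-1) + 8*(3)*conj(0) + 6*(-4)*conj(-1)]
      = (1/24)[(36) + (12) + (0) + (0) + (24)] = 72/24 = 3
  <chi_rho, chi_5> = (1/24)[1*(12)*conj(3) + 6*(2)*conj(-1) + 3*(0)*conj(-1) + 8*(3)*conj(0) + 6*(-4)*conj(1)]
      = (1/24)[(36) + (-12) + (0) + (0) + (-24)] = 0/24 = 0
Dimension check: dim(rho) = sum (mult * dim) = 1*1 + 2*1 + 0*2 + 3*3 + 0*3 = 12 = chi_rho(e) = 12.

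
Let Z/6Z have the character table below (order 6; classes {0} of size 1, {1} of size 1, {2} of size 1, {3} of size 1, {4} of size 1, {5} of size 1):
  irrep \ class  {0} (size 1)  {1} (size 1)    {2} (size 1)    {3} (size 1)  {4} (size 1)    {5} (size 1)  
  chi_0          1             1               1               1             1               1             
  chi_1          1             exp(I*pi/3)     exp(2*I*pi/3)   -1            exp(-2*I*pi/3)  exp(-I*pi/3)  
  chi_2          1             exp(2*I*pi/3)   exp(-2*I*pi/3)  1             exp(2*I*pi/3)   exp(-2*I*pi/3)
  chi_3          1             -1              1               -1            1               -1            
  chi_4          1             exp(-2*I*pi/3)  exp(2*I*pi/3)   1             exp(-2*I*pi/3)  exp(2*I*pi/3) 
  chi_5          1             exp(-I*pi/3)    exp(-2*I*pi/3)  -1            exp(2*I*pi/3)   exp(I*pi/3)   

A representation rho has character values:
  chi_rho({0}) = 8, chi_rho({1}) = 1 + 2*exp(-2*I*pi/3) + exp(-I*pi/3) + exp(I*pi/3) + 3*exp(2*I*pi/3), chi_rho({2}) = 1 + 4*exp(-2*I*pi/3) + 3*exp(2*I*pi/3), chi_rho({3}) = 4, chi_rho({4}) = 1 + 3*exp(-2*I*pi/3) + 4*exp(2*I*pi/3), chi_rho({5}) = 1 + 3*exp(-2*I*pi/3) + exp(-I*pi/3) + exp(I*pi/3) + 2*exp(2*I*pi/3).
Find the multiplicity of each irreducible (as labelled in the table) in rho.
Multiplicities: chi_0: 1, chi_1: 1, chi_2: 3, chi_3: 0, chi_4: 2, chi_5: 1.

Justification: Use <chi_rho, chi> = (1/|G|) sum_C |C| * chi_rho(C) * conj(chi(C)) with |G| = 6 for each irreducible chi in the table:
  <chi_rho, chi_0> = (1/6)[1*(8)*conj(1) + 1*(1 + 2*exp(-2*I*pi/3) + exp(-I*pi/3) + exp(I*pi/3) + 3*exp(2*I*pi/3))*conj(1) + 1*(1 + 4*exp(-2*I*pi/3) + 3*exp(2*I*pi/3))*conj(1) + 1*(4)*conj(1) + 1*(1 + 3*exp(-2*I*pi/3) + 4*exp(2*I*pi/3))*conj(1) + 1*(1 + 3*exp(-2*I*pi/3) + exp(-I*pi/3) + exp(I*pi/3) + 2*exp(2*I*pi/3))*conj(1)]
      = (1/6)[(8) + (1 + 2*exp(-2*I*pi/3) + exp(-I*pi/3) + exp(I*pi/3) + 3*exp(2*I*pi/3)) + (1 + 4*exp(-2*I*pi/3) + 3*exp(2*I*pi/3)) + (4) + (1 + 3*exp(-2*I*pi/3) + 4*exp(2*I*pi/3)) + (1 + 3*exp(-2*I*pi/3) + exp(-I*pi/3) + exp(I*pi/3) + 2*exp(2*I*pi/3))] = 6/6 = 1
  <chi_rho, chi_1> = (1/6)[1*(8)*conj(1) + 1*(1 + 2*exp(-2*I*pi/3) + exp(-I*pi/3) + exp(I*pi/3) + 3*exp(2*I*pi/3))*conj(exp(I*pi/3)) + 1*(1 + 4*exp(-2*I*pi/3) + 3*exp(2*I*pi/3))*conj(exp(2*I*pi/3)) + 1*(4)*conj(-1) + 1*(1 + 3*exp(-2*I*pi/3) + 4*exp(2*I*pi/3))*conj(exp(-2*I*pi/3)) + 1*(1 + 3*exp(-2*I*pi/3) + exp(-I*pi/3) + exp(I*pi/3) + 2*exp(2*I*pi/3))*conj(exp(-I*pi/3))]
      = (1/6)[(8) + (-1 + exp(-2*I*pi/3) + exp(-I*pi/3) + 3*exp(I*pi/3)) + (3 + exp(-2*I*pi/3) + 4*exp(2*I*pi/3)) + (-4) + (3 + 4*exp(-2*I*pi/3) + exp(2*I*pi/3)) + (-1 + 3*exp(-I*pi/3) + exp(2*I*pi/3) + exp(I*pi/3))] = 6/6 = 1
  <chi_rho, chi_2> = (1/6)[1*(8)*conj(1) + 1*(1 + 2*exp(-2*I*pi/3) + exp(-I*pi/3) + exp(I*pi/3) + 3*exp(2*I*pi/3))*conj(exp(2*I*pi/3)) + 1*(1 + 4*exp(-2*I*pi/3) + 3*exp(2*I*pi/3))*conj(exp(-2*I*pi/3)) + 1*(4)*conj(1) + 1*(1 + 3*exp(-2*I*pi/3) + 4*exp(2*I*pi/3))*conj(exp(2*I*pi/3)) + 1*(1 + 3*exp(-2*I*pi/3) + exp(-I*pi/3) + exp(I*pi/3) + 2*exp(2*I*pi/3))*conj(exp(-2*I*pi/3))]
      = (1/6)[(8) + (1) + (4 + 3*exp(-2*I*pi/3) + exp(2*I*pi/3)) + (4) + (4 + exp(-2*I*pi/3) + 3*exp(2*I*pi/3)) + (1)] = 18/6 = 3
  <chi_rho, chi_3> = (1/6)[1*(8)*conj(1) + 1*(1 + 2*exp(-2*I*pi/3) + exp(-I*pi/3) + exp(I*pi/3) + 3*exp(2*I*pi/3))*conj(-1) + 1*(1 + 4*exp(-2*I*pi/3) + 3*exp(2*I*pi/3))*conj(1) + 1*(4)*conj(-1) + 1*(1 + 3*exp(-2*I*pi/3) + 4*exp(2*I*pi/3))*conj(1) + 1*(1 + 3*exp(-2*I*pi/3) + exp(-I*pi/3) + exp(I*pi/3) + 2*exp(2*I*pi/3))*conj(-1)]
      = (1/6)[(8) + (-1 - 3*exp(2*I*pi/3) - exp(I*pi/3) - exp(-I*pi/3) - 2*exp(-2*I*pi/3)) + (1 + 4*exp(-2*I*pi/3) + 3*exp(2*I*pi/3)) + (-4) + (1 + 3*exp(-2*I*pi/3) + 4*exp(2*I*pi/3)) + (-1 - 2*exp(2*I*pi/3) - exp(I*pi/3) - exp(-I*pi/3) - 3*exp(-2*I*pi/3))] = 0/6 = 0
  <chi_rho, chi_4> = (1/6)[1*(8)*conj(1) + 1*(1 + 2*exp(-2*I*pi/3) + exp(-I*pi/3) + exp(I*pi/3) + 3*exp(2*I*pi/3))*conj(exp(-2*I*pi/3)) + 1*(1 + 4*exp(-2*I*pi/3) + 3*exp(2*I*pi/3))*conj(exp(2*I*pi/3)) + 1*(4)*conj(1) + 1*(1 + 3*exp(-2*I*pi/3) + 4*exp(2*I*pi/3))*conj(exp(-2*I*pi/3)) + 1*(1 + 3*exp(-2*I*pi/3) + exp(-I*pi/3) + exp(I*pi/3) + 2*exp(2*I*pi/3))*conj(exp(2*I*pi/3))]
      = (1/6)[(8) + (1 + 3*exp(-2*I*pi/3) + exp(2*I*pi/3) + exp(I*pi/3)) + (3 + exp(-2*I*pi/3) + 4*exp(2*I*pi/3)) + (4) + (3 + 4*exp(-2*I*pi/3) + exp(2*I*pi/3)) + (1 + exp(-2*I*pi/3) + exp(-I*pi/3) + 3*exp(2*I*pi/3))] = 12/6 = 2
  <chi_rho, chi_5> = (1/6)[1*(8)*conj(1) + 1*(1 + 2*exp(-2*I*pi/3) + exp(-I*pi/3) + exp(I*pi/3) + 3*exp(2*I*pi/3))*conj(exp(-I*pi/3)) + 1*(1 + 4*exp(-2*I*pi/3) + 3*exp(2*I*pi/3))*conj(exp(-2*I*pi/3)) + 1*(4)*conj(-1) + 1*(1 + 3*exp(-2*I*pi/3) + 4*exp(2*I*pi/3))*conj(exp(2*I*pi/3)) + 1*(1 + 3*exp(-2*I*pi/3) + exp(-I*pi/3) + exp(I*pi/3) + 2*exp(2*I*pi/3))*conj(exp(I*pi/3))]
      = (1/6)[(8) + (-1) + (4 + 3*exp(-2*I*pi/3) + exp(2*I*pi/3)) + (-4) + (4 + exp(-2*I*pi/3) + 3*exp(2*I*pi/3)) + (-1)] = 6/6 = 1
(Exp terms are combined using exp(i*s)*conj(exp(i*t)) = exp(i*(s-t)), and sums of them are collapsed using the identity that for every m > 1 the m distinct m-th roots of unity sum to 0, e.g. 1 + exp(2*I*pi/3) + exp(-2*I*pi/3) = 0.)
Dimension check: dim(rho) = sum (mult * dim) = 1*1 + 1*1 + 3*1 + 0*1 + 2*1 + 1*1 = 8 = chi_rho(e) = 8.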